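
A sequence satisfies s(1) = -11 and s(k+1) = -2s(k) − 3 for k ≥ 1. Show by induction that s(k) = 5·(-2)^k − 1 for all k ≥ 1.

Base case: s(1) = -11, and 5·(-2)^1 − 1 = -10 − 1 = -11.
Assume s(j) = 5·(-2)^j − 1 for some j ≥ 1.
Then s(j+1) = -2s(j) − 3 = -2·(5·(-2)^j − 1) − 3 = -10·(-2)^j + 2 − 3 = 5·(-2)^{j+1} − 1.
By induction, s(k) = 5·(-2)^k − 1 for all k ≥ 1.

s(k) = 5·(-2)^k − 1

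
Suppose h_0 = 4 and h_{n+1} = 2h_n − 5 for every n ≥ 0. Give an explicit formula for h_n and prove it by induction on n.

Claim: h_n = -2^n + 5.

Base case: h_0 = 4, and -2^0 + 5 = -1 + 5 = 4.
Assume h_r = -2^r + 5 for some r ≥ 0.
Then h_{r+1} = 2h_r − 5 = 2·(-2^r + 5) − 5 = -2^{r+1} + 10 − 5 = -2^{r+1} + 5.
Hence h_n = -2^n + 5 for every n ≥ 0, by induction.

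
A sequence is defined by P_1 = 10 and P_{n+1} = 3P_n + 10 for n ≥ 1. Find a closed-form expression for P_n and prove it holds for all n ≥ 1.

Claim: P_n = 5·3^n − 5.

Base case: P_1 = 10, and 5·3^1 − 5 = 15 − 5 = 10.
Assume P_j = 5·3^j − 5 for some j ≥ 1.
Then P_{j+1} = 3P_j + 10 = 3·(5·3^j − 5) + 10 = 15·3^j − 15 + 10 = 5·3^{j+1} − 5.
So the formula holds for j+1, and by induction P_n = 5·3^n − 5 for all n ≥ 1.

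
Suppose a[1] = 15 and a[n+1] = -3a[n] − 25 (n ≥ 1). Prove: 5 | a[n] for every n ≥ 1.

Base case: a[1] = 15 = 5·3, so 5 | a[1].
Assume 5 | a[j], so a[j] = 5t for some integer t.
Then a[j+1] = -3a[j] − 25 = -3·(5t) − 25 = 5(-3t − 5), so 5 | a[j+1].
Hence 5 | a[n] for every n ≥ 1, by induction.

5 | a[n]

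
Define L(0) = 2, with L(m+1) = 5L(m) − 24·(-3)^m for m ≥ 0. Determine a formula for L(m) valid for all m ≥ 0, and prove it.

Claim: L(m) = -5^m + 3·(-3)^m.

Base case: L(0) = 2, and -5^0 + 3·(-3)^0 = -1 + 3 = 2.
Assume L(r) = -5^r + 3·(-3)^r for some r ≥ 0.
Then L(r+1) = 5L(r) − 24·(-3)^r = 5·(-5^r + 3·(-3)^r) − 24·(-3)^r = -5^{r+1} + 15·(-3)^r − 24·(-3)^r = -5^{r+1} − 9·(-3)^r = -5^{r+1} + 3·(-3)^{r+1}.
This completes the inductive step, so L(m) = -5^m + 3·(-3)^m for all m ≥ 0.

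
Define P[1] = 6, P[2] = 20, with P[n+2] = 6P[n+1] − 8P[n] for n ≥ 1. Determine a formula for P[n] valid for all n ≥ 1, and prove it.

Claim: P[n] = 4^n + 2^n.

Base cases: P[1] = 6 and 4^1 + 2^1 = 6; P[2] = 20 and 4^2 + 2^2 = 20.
Assume P[i] = 4^i + 2^i for all 1 ≤ i ≤ j, where j ≥ 2.
Then P[j+1] = 6P[j] − 8P[j−1] = 6·(4^j + 2^j) − 8·(4^{j−1} + 2^{j−1}) = (6·4 − 8)4^{j−1} + (6·2 − 8)2^{j−1} = 16·4^{j−1} + 4·2^{j−1} = 4^{j+1} + 2^{j+1}.
So the formula holds for j+1, and by strong induction P[n] = 4^n + 2^n for all n ≥ 1.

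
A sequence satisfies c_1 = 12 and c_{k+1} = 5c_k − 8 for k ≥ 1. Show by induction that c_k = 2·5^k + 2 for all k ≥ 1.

Base case: c_1 = 12, and 2·5^1 + 2 = 10 + 2 = 12.
Assume c_m = 2·5^m + 2 for some m ≥ 1.
Then c_{m+1} = 5c_m − 8 = 5·(2·5^m + 2) − 8 = 10·5^m + 10 − 8 = 2·5^{m+1} + 2.
So the formula holds for m+1, and by induction c_k = 2·5^k + 2 for all k ≥ 1.

c_k = 2·5^k + 2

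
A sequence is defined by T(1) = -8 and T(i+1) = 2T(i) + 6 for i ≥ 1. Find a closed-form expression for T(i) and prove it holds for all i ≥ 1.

Claim: T(i) = -2^i − 6.

Base case: T(1) = -8, and -2^1 − 6 = -2 − 6 = -8.
Assume T(k) = -2^k − 6 for some k ≥ 1.
Then T(k+1) = 2T(k) + 6 = 2·(-2^k − 6) + 6 = -2^{k+1} − 12 + 6 = -2^{k+1} − 6.
So the formula holds for k+1, and by induction T(i) = -2^i − 6 for all i ≥ 1.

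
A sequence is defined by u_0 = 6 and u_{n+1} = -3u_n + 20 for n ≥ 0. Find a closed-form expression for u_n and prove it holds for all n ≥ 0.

Claim: u_n = (-3)^n + 5.

Base case: u_0 = 6, and (-3)^0 + 5 = 1 + 5 = 6.
Assume u_r = (-3)^r + 5 for some r ≥ 0.
Then u_{r+1} = -3u_r + 20 = -3·((-3)^r + 5) + 20 = -3·(-3)^r − 15 + 20 = (-3)^{r+1} + 5.
So the formula holds for r+1, and by induction u_n = (-3)^n + 5 for all n ≥ 0.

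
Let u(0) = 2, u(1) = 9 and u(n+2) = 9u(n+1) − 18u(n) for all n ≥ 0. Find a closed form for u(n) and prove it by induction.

Claim: u(n) = 3^n + 6^n.

Base cases: u(0) = 2 and 3^0 + 6^0 = 2; u(1) = 9 and 3^1 + 6^1 = 9.
Assume u(j) = 3^j + 6^j for all 0 ≤ j ≤ m, where m ≥ 1.
Then u(m+1) = 9u(m) − 18u(m−1) = 9·(3^m + 6^m) − 18·(3^{m−1} + 6^{m−1}) = (9·3 − 18)3^{m−1} + (9·6 − 18)6^{m−1} = 9·3^{m−1} + 36·6^{m−1} = 3^{m+1} + 6^{m+1}.
By strong induction, u(n) = 3^n + 6^n for all n ≥ 0.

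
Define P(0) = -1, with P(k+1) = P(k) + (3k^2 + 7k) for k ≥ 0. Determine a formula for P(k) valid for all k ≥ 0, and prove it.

Claim: P(k) = k^3 + 2k^2 − 3k − 1.

Base case: P(0) = -1, and 0^3 + 2·0^2 − 3·0 − 1 = -1.
Assume P(m) = m^3 + 2m^2 − 3m − 1.
Then P(m+1) = P(m) + (3m^2 + 7m) = (m^3 + 2m^2 − 3m − 1) + (3m^2 + 7m) = m^3 + 5m^2 + 4m − 1,
and (m+1)^3 + 2·(m+1)^2 − 3·(m+1) − 1 = m^3 + 5m^2 + 4m − 1.
This completes the inductive step, so P(k) = k^3 + 2k^2 − 3k − 1 for all k ≥ 0.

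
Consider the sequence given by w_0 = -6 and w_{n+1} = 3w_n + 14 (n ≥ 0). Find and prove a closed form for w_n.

Claim: w_n = 3^n − 7.

Base case: w_0 = -6, and 3^0 − 7 = 1 − 7 = -6.
Assume w_m = 3^m − 7 for some m ≥ 0.
Then w_{m+1} = 3w_m + 14 = 3·(3^m − 7) + 14 = 3^{m+1} − 21 + 14 = 3^{m+1} − 7.
By induction, w_n = 3^n − 7 for all n ≥ 0.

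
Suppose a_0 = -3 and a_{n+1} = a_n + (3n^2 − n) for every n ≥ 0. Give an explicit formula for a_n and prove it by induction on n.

Claim: a_n = n^3 − 2n^2 + n − 3.

Base case: a_0 = -3, and 0^3 − 2·0^2 + 0 − 3 = -3.
Assume a_j = j^3 − 2j^2 + j − 3.
Then a_{j+1} = a_j + (3j^2 − j) = (j^3 − 2j^2 + j − 3) + (3j^2 − j) = j^3 + j^2 − 3,
and (j+1)^3 − 2·(j+1)^2 + (j+1) − 3 = j^3 + j^2 − 3.
This completes the inductive step, so a_n = n^3 − 2n^2 + n − 3 for all n ≥ 0.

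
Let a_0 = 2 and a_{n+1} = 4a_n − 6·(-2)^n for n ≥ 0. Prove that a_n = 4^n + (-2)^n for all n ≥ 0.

Base case: a_0 = 2, and 4^0 + (-2)^0 = 1 + 1 = 2.
Assume a_j = 4^j + (-2)^j for some j ≥ 0.
Then a_{j+1} = 4a_j − 6·(-2)^j = 4·(4^j + (-2)^j) − 6·(-2)^j = 4^{j+1} + 4·(-2)^j − 6·(-2)^j = 4^{j+1} − 2·(-2)^j = 4^{j+1} + (-2)^{j+1}.
So the formula holds for j+1, and by induction a_n = 4^n + (-2)^n for all n ≥ 0.

a_n = 4^n + (-2)^n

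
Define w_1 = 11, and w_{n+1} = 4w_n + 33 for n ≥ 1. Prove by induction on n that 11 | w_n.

Base case: w_1 = 11 = 11·1, so 11 | w_1.
Assume 11 | w_j, so w_j = 11t for some integer t.
Then w_{j+1} = 4w_j + 33 = 4·(11t) + 33 = 11(4t + 3), so 11 | w_{j+1}.
This completes the inductive step, so 11 | w_n for all n ≥ 1.

11 | w_n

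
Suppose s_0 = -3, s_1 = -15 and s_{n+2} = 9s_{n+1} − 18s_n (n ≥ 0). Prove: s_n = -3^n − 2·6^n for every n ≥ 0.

Base cases: s_0 = -3 and -3^0 − 2·6^0 = -3; s_1 = -15 and -3^1 − 2·6^1 = -15.
Assume s_j = -3^j − 2·6^j for all 0 ≤ j ≤ m, where m ≥ 1.
Then s_{m+1} = 9s_m − 18s_{m−1} = 9·(-3^m − 2·6^m) − 18·(-3^{m−1} − 2·6^{m−1}) = -(9·3 − 18)3^{m−1} − 2·(9·6 − 18)6^{m−1} = -9·3^{m−1} − 72·6^{m−1} = -3^{m+1} − 2·6^{m+1}.
By strong induction, s_n = -3^n − 2·6^n for all n ≥ 0.

s_n = -3^n − 2·6^n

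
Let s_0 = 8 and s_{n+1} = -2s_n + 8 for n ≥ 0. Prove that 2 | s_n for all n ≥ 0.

Base case: s_0 = 8 = 2·4, so 2 | s_0.
Assume 2 | s_r, so s_r = 2t for some integer t.
Then s_{r+1} = -2s_r + 8 = -2·(2t) + 8 = 2(-2t + 4), so 2 | s_{r+1}.
So the property holds for r+1, and by induction 2 | s_n for all n ≥ 0.

2 | s_n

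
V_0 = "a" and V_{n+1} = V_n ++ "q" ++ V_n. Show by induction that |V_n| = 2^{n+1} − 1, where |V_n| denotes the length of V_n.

Base case: |V_0| = 1, and 2^{0+1} − 1 = 1.
Assume |V_k| = 2^{k+1} − 1.
Then |V_{k+1}| = |V_k| + 1 + |V_k| = 2|V_k| + 1 = 2(2^{k+1} − 1) + 1 = 2^{k+2} − 2 + 1 = 2^{k+2} − 1.
By induction, |V_n| = 2^{n+1} − 1 for all n ≥ 0.

|V_n| = 2^{n+1} − 1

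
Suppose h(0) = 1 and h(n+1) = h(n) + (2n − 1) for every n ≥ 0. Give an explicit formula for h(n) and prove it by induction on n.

Claim: h(n) = n^2 − 2n + 1.

Base case: h(0) = 1, and 0^2 − 2·0 + 1 = 1.
Assume h(k) = k^2 − 2k + 1.
Then h(k+1) = h(k) + (2k − 1) = (k^2 − 2k + 1) + (2k − 1) = k^2,
and (k+1)^2 − 2·(k+1) + 1 = k^2.
This completes the inductive step, so h(n) = n^2 − 2n + 1 for all n ≥ 0.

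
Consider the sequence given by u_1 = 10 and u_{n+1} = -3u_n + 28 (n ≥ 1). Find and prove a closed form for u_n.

Claim: u_n = -(-3)^n + 7.

Base case: u_1 = 10, and -(-3)^1 + 7 = 3 + 7 = 10.
Assume u_j = -(-3)^j + 7 for some j ≥ 1.
Then u_{j+1} = -3u_j + 28 = -3·(-(-3)^j + 7) + 28 = 3·(-3)^j − 21 + 28 = -(-3)^{j+1} + 7.
So the formula holds for j+1, and by induction u_n = -(-3)^n + 7 for all n ≥ 1.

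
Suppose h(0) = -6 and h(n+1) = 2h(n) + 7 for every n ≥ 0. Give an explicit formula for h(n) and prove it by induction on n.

Claim: h(n) = 2^n − 7.

Base case: h(0) = -6, and 2^0 − 7 = 1 − 7 = -6.
Assume h(r) = 2^r − 7 for some r ≥ 0.
Then h(r+1) = 2h(r) + 7 = 2·(2^r − 7) + 7 = 2^{r+1} − 14 + 7 = 2^{r+1} − 7.
This completes the inductive step, so h(n) = 2^n − 7 for all n ≥ 0.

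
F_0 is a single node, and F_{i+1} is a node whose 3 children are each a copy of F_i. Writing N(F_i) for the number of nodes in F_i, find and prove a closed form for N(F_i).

Claim: N(F_i) = (3^{i+1} − 1)/2.

Base case: N(F_0) = 1, and (3^{0+1} − 1)/2 = 1.
Assume N(F_m) = (3^{m+1} − 1)/2.
Then N(F_{m+1}) = 1 + 3N(F_m) = 1 + 3·(3^{m+1} − 1)/2 = 1 + (3^{m+2} − 3)/2 = (2 + 3^{m+2} − 3)/2 = (3^{m+2} − 1)/2.
This completes the inductive step, so N(F_i) = (3^{i+1} − 1)/2 for all i ≥ 0.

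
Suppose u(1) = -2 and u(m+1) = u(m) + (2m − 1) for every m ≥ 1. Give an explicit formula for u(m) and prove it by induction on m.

Claim: u(m) = m^2 − 2m − 1.

Base case: u(1) = -2, and 1^2 − 2·1 − 1 = -2.
Assume u(j) = j^2 − 2j − 1.
Then u(j+1) = u(j) + (2j − 1) = (j^2 − 2j − 1) + (2j − 1) = j^2 − 2,
and (j+1)^2 − 2·(j+1) − 1 = j^2 − 2.
By induction, u(m) = m^2 − 2m − 1 for all m ≥ 1.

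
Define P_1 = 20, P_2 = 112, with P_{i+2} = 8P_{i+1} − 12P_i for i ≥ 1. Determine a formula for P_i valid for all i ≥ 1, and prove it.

Claim: P_i = 3·6^i + 2^i.

Base cases: P_1 = 20 and 3·6^1 + 2^1 = 20; P_2 = 112 and 3·6^2 + 2^2 = 112.
Assume P_j = 3·6^j + 2^j for all 1 ≤ j ≤ m, where m ≥ 2.
Then P_{m+1} = 8P_m − 12P_{m−1} = 8·(3·6^m + 2^m) − 12·(3·6^{m−1} + 2^{m−1}) = 3·(8·6 − 12)6^{m−1} + (8·2 − 12)2^{m−1} = 108·6^{m−1} + 4·2^{m−1} = 3·6^{m+1} + 2^{m+1}.
This completes the inductive step, so P_i = 3·6^i + 2^i for all i ≥ 1.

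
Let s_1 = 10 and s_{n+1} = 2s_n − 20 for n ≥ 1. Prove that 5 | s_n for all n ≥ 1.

Base case: s_1 = 10 = 5·2, so 5 | s_1.
Assume 5 | s_r, so s_r = 5t for some integer t.
Then s_{r+1} = 2s_r − 20 = 2·(5t) − 20 = 5(2t − 4), so 5 | s_{r+1}.
So the property holds for r+1, and by induction 5 | s_n for all n ≥ 1.

5 | s_n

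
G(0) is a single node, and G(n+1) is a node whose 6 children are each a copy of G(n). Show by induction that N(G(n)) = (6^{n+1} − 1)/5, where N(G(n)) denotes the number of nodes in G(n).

Base case: N(G(0)) = 1, and (6^{0+1} − 1)/5 = 1.
Assume N(G(k)) = (6^{k+1} − 1)/5.
Then N(G(k+1)) = 1 + 6N(G(k)) = 1 + 6·(6^{k+1} − 1)/5 = 1 + (6^{k+2} − 6)/5 = (5 + 6^{k+2} − 6)/5 = (6^{k+2} − 1)/5.
So the formula holds for k+1, and by induction N(G(n)) = (6^{n+1} − 1)/5 for all n ≥ 0.

N(G(n)) = (6^{n+1} − 1)/5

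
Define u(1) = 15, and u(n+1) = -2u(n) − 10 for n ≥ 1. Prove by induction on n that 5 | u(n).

Base case: u(1) = 15 = 5·3, so 5 | u(1).
Assume 5 | u(m), so u(m) = 5t for some integer t.
Then u(m+1) = -2u(m) − 10 = -2·(5t) − 10 = 5(-2t − 2), so 5 | u(m+1).
Hence 5 | u(n) for every n ≥ 1, by induction.

5 | u(n)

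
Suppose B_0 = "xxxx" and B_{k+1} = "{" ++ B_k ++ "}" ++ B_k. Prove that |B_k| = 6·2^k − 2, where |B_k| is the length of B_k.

Base case: |B_0| = 4, and 6·2^0 − 2 = 4.
Assume |B_r| = 6·2^r − 2.
Then |B_{r+1}| = 1 + |B_r| + 1 + |B_r| = 2|B_r| + 2 = 2(6·2^r − 2) + 2 = 6·2^{r+1} − 4 + 2 = 6·2^{r+1} − 2.
So the formula holds for r+1, and by induction |B_k| = 6·2^k − 2 for all k ≥ 0.

|B_k| = 6·2^k − 2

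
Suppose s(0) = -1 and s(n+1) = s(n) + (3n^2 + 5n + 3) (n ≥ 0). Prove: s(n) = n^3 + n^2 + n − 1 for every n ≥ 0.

Base case: s(0) = -1, and 0^3 + 0^2 + 0 − 1 = -1.
Assume s(r) = r^3 + r^2 + r − 1.
Then s(r+1) = s(r) + (3r^2 + 5r + 3) = (r^3 + r^2 + r − 1) + (3r^2 + 5r + 3) = r^3 + 4r^2 + 6r + 2,
and (r+1)^3 + (r+1)^2 + (r+1) − 1 = r^3 + 4r^2 + 6r + 2.
Hence s(n) = n^3 + n^2 + n − 1 for every n ≥ 0, by induction.

s(n) = n^3 + n^2 + n − 1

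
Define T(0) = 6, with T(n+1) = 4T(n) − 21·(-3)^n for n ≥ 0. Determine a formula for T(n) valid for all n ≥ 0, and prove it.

Claim: T(n) = 3·4^n + 3·(-3)^n.

Base case: T(0) = 6, and 3·4^0 + 3·(-3)^0 = 3 + 3 = 6.
Assume T(r) = 3·4^r + 3·(-3)^r for some r ≥ 0.
Then T(r+1) = 4T(r) − 21·(-3)^r = 4·(3·4^r + 3·(-3)^r) − 21·(-3)^r = 3·4^{r+1} + 12·(-3)^r − 21·(-3)^r = 3·4^{r+1} − 9·(-3)^r = 3·4^{r+1} + 3·(-3)^{r+1}.
This completes the inductive step, so T(n) = 3·4^n + 3·(-3)^n for all n ≥ 0.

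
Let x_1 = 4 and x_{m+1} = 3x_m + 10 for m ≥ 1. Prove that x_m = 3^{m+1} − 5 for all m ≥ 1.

Base case: x_1 = 4, and 3^{1+1} − 5 = 9 − 5 = 4.
Assume x_r = 3^{r+1} − 5 for some r ≥ 1.
Then x_{r+1} = 3x_r + 10 = 3·(3^{r+1} − 5) + 10 = 3^{r+2} − 15 + 10 = 3^{r+2} − 5.
This completes the inductive step, so x_m = 3^{m+1} − 5 for all m ≥ 1.

x_m = 3^{m+1} − 5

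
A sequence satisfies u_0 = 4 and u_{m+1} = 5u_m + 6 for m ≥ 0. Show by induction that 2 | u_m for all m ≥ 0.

Base case: u_0 = 4 = 2·2, so 2 | u_0.
Assume 2 | u_r, so u_r = 2t for some integer t.
Then u_{r+1} = 5u_r + 6 = 5·(2t) + 6 = 2(5t + 3), so 2 | u_{r+1}.
So the property holds for r+1, and by induction 2 | u_m for all m ≥ 0.

2 | u_m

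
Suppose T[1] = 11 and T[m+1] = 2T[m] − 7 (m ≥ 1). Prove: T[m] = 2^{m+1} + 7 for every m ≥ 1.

Base case: T[1] = 11, and 2^{1+1} + 7 = 4 + 7 = 11.
Assume T[j] = 2^{j+1} + 7 for some j ≥ 1.
Then T[j+1] = 2T[j] − 7 = 2·(2^{j+1} + 7) − 7 = 2^{j+2} + 14 − 7 = 2^{j+2} + 7.
So the formula holds for j+1, and by induction T[m] = 2^{m+1} + 7 for all m ≥ 1.

T[m] = 2^{m+1} + 7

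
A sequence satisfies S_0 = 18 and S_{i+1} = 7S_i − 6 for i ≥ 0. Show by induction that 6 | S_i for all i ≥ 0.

Base case: S_0 = 18 = 6·3, so 6 | S_0.
Assume 6 | S_r, so S_r = 6t for some integer t.
Then S_{r+1} = 7S_r − 6 = 7·(6t) − 6 = 6(7t − 1), so 6 | S_{r+1}.
This completes the inductive step, so 6 | S_i for all i ≥ 0.

6 | S_i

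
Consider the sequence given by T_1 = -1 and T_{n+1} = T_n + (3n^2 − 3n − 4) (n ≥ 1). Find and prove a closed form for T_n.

Claim: T_n = n^3 − 3n^2 − 2n + 3.

Base case: T_1 = -1, and 1^3 − 3·1^2 − 2·1 + 3 = -1.
Assume T_m = m^3 − 3m^2 − 2m + 3.
Then T_{m+1} = T_m + (3m^2 − 3m − 4) = (m^3 − 3m^2 − 2m + 3) + (3m^2 − 3m − 4) = m^3 − 5m − 1,
and (m+1)^3 − 3·(m+1)^2 − 2·(m+1) + 3 = m^3 − 5m − 1.
This completes the inductive step, so T_n = n^3 − 3n^2 − 2n + 3 for all n ≥ 1.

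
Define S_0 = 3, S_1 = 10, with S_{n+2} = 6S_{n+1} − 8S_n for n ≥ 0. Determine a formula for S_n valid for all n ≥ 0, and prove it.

Claim: S_n = 2·4^n + 2^n.

Base cases: S_0 = 3 and 2·4^0 + 2^0 = 3; S_1 = 10 and 2·4^1 + 2^1 = 10.
Assume S_j = 2·4^j + 2^j for all 0 ≤ j ≤ k, where k ≥ 1.
Then S_{k+1} = 6S_k − 8S_{k−1} = 6·(2·4^k + 2^k) − 8·(2·4^{k−1} + 2^{k−1}) = 2·(6·4 − 8)4^{k−1} + (6·2 − 8)2^{k−1} = 32·4^{k−1} + 4·2^{k−1} = 2·4^{k+1} + 2^{k+1}.
So the formula holds for k+1, and by strong induction S_n = 2·4^n + 2^n for all n ≥ 0.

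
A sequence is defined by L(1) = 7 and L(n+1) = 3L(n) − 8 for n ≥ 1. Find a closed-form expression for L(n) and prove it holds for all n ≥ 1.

Claim: L(n) = 3^n + 4.

Base case: L(1) = 7, and 3^1 + 4 = 3 + 4 = 7.
Assume L(m) = 3^m + 4 for some m ≥ 1.
Then L(m+1) = 3L(m) − 8 = 3·(3^m + 4) − 8 = 3^{m+1} + 12 − 8 = 3^{m+1} + 4.
Hence L(n) = 3^n + 4 for every n ≥ 1, by induction.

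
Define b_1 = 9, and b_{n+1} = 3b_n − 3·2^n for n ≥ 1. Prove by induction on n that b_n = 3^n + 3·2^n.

Base case: b_1 = 9, and 3^1 + 3·2^1 = 3 + 6 = 9.
Assume b_r = 3^r + 3·2^r for some r ≥ 1.
Then b_{r+1} = 3b_r − 3·2^r = 3·(3^r + 3·2^r) − 3·2^r = 3^{r+1} + 9·2^r − 3·2^r = 3^{r+1} + 6·2^r = 3^{r+1} + 3·2^{r+1}.
By induction, b_n = 3^n + 3·2^n for all n ≥ 1.

b_n = 3^n + 3·2^n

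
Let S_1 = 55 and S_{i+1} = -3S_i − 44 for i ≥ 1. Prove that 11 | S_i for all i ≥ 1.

Base case: S_1 = 55 = 11·5, so 11 | S_1.
Assume 11 | S_k, so S_k = 11t for some integer t.
Then S_{k+1} = -3S_k − 44 = -3·(11t) − 44 = 11(-3t − 4), so 11 | S_{k+1}.
So the property holds for k+1, and by induction 11 | S_i for all i ≥ 1.

11 | S_i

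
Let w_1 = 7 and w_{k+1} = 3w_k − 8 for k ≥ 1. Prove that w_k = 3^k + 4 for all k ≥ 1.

Base case: w_1 = 7, and 3^1 + 4 = 3 + 4 = 7.
Assume w_r = 3^r + 4 for some r ≥ 1.
Then w_{r+1} = 3w_r − 8 = 3·(3^r + 4) − 8 = 3^{r+1} + 12 − 8 = 3^{r+1} + 4.
By induction, w_k = 3^k + 4 for all k ≥ 1.

w_k = 3^k + 4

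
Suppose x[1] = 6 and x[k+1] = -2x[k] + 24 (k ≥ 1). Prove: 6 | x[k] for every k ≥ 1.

Base case: x[1] = 6 = 6·1, so 6 | x[1].
Assume 6 | x[m], so x[m] = 6t for some integer t.
Then x[m+1] = -2x[m] + 24 = -2·(6t) + 24 = 6(-2t + 4), so 6 | x[m+1].
By induction, 6 | x[k] for all k ≥ 1.

6 | x[k]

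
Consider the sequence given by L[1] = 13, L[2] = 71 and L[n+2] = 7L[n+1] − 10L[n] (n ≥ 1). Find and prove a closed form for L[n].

Claim: L[n] = 3·5^n − 2^n.

Base cases: L[1] = 13 and 3·5^1 − 2^1 = 13; L[2] = 71 and 3·5^2 − 2^2 = 71.
Assume L[j] = 3·5^j − 2^j for all 1 ≤ j ≤ k, where k ≥ 2.
Then L[k+1] = 7L[k] − 10L[k−1] = 7·(3·5^k − 2^k) − 10·(3·5^{k−1} − 2^{k−1}) = 3·(7·5 − 10)5^{k−1} − (7·2 − 10)2^{k−1} = 75·5^{k−1} − 4·2^{k−1} = 3·5^{k+1} − 2^{k+1}.
This completes the inductive step, so L[n] = 3·5^n − 2^n for all n ≥ 1.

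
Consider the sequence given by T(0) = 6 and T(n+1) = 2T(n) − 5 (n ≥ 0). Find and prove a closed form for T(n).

Claim: T(n) = 2^n + 5.

Base case: T(0) = 6, and 2^0 + 5 = 1 + 5 = 6.
Assume T(j) = 2^j + 5 for some j ≥ 0.
Then T(j+1) = 2T(j) − 5 = 2·(2^j + 5) − 5 = 2^{j+1} + 10 − 5 = 2^{j+1} + 5.
Hence T(n) = 2^n + 5 for every n ≥ 0, by induction.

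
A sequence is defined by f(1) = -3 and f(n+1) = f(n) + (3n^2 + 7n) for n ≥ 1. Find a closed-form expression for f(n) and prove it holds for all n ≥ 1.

Claim: f(n) = n^3 + 2n^2 − 3n − 3.

Base case: f(1) = -3, and 1^3 + 2·1^2 − 3·1 − 3 = -3.
Assume f(k) = k^3 + 2k^2 − 3k − 3.
Then f(k+1) = f(k) + (3k^2 + 7k) = (k^3 + 2k^2 − 3k − 3) + (3k^2 + 7k) = k^3 + 5k^2 + 4k − 3,
and (k+1)^3 + 2·(k+1)^2 − 3·(k+1) − 3 = k^3 + 5k^2 + 4k − 3.
Hence f(n) = n^3 + 2n^2 − 3n − 3 for every n ≥ 1, by induction.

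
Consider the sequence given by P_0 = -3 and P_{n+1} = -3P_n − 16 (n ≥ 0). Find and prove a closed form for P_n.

Claim: P_n = (-3)^n − 4.

Base case: P_0 = -3, and (-3)^0 − 4 = 1 − 4 = -3.
Assume P_k = (-3)^k − 4 for some k ≥ 0.
Then P_{k+1} = -3P_k − 16 = -3·((-3)^k − 4) − 16 = -3·(-3)^k + 12 − 16 = (-3)^{k+1} − 4.
This completes the inductive step, so P_n = (-3)^n − 4 for all n ≥ 0.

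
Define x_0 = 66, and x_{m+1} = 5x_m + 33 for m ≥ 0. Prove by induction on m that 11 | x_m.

Base case: x_0 = 66 = 11·6, so 11 | x_0.
Assume 11 | x_j, so x_j = 11t for some integer t.
Then x_{j+1} = 5x_j + 33 = 5·(11t) + 33 = 11(5t + 3), so 11 | x_{j+1}.
Hence 11 | x_m for every m ≥ 0, by induction.

11 | x_m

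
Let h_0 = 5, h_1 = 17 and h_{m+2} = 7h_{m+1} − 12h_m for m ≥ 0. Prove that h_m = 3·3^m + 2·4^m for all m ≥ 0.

Base cases: h_0 = 5 and 3·3^0 + 2·4^0 = 5; h_1 = 17 and 3·3^1 + 2·4^1 = 17.
Assume h_j = 3·3^j + 2·4^j for all 0 ≤ j ≤ r, where r ≥ 1.
Then h_{r+1} = 7h_r − 12h_{r−1} = 7·(3·3^r + 2·4^r) − 12·(3·3^{r−1} + 2·4^{r−1}) = 3·(7·3 − 12)3^{r−1} + 2·(7·4 − 12)4^{r−1} = 27·3^{r−1} + 32·4^{r−1} = 3·3^{r+1} + 2·4^{r+1}.
This completes the inductive step, so h_m = 3·3^m + 2·4^m for all m ≥ 0.

h_m = 3·3^m + 2·4^m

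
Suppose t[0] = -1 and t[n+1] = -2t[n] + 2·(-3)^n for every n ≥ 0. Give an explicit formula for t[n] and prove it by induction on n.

Claim: t[n] = (-2)^n − 2·(-3)^n.

Base case: t[0] = -1, and (-2)^0 − 2·(-3)^0 = 1 − 2 = -1.
Assume t[r] = (-2)^r − 2·(-3)^r for some r ≥ 0.
Then t[r+1] = -2t[r] + 2·(-3)^r = -2·((-2)^r − 2·(-3)^r) + 2·(-3)^r = (-2)^{r+1} + 4·(-3)^r + 2·(-3)^r = (-2)^{r+1} + 6·(-3)^r = (-2)^{r+1} − 2·(-3)^{r+1}.
This completes the inductive step, so t[n] = (-2)^n − 2·(-3)^n for all n ≥ 0.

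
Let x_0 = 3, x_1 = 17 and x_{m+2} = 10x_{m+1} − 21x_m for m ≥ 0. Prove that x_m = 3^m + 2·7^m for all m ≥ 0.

Base cases: x_0 = 3 and 3^0 + 2·7^0 = 3; x_1 = 17 and 3^1 + 2·7^1 = 17.
Assume x_i = 3^i + 2·7^i for all 0 ≤ i ≤ j, where j ≥ 1.
Then x_{j+1} = 10x_j − 21x_{j−1} = 10·(3^j + 2·7^j) − 21·(3^{j−1} + 2·7^{j−1}) = (10·3 − 21)3^{j−1} + 2·(10·7 − 21)7^{j−1} = 9·3^{j−1} + 98·7^{j−1} = 3^{j+1} + 2·7^{j+1}.
Hence x_m = 3^m + 2·7^m for every m ≥ 0, by strong induction.

x_m = 3^m + 2·7^m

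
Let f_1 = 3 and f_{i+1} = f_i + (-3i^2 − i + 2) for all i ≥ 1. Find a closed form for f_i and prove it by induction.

Claim: f_i = -i^3 + i^2 + 2i + 1.

Base case: f_1 = 3, and -1^3 + 1^2 + 2·1 + 1 = 3.
Assume f_m = -m^3 + m^2 + 2m + 1.
Then f_{m+1} = f_m + (-3m^2 − m + 2) = (-m^3 + m^2 + 2m + 1) + (-3m^2 − m + 2) = -m^3 − 2m^2 + m + 3,
and -(m+1)^3 + (m+1)^2 + 2·(m+1) + 1 = -m^3 − 2m^2 + m + 3.
By induction, f_i = -i^3 + i^2 + 2i + 1 for all i ≥ 1.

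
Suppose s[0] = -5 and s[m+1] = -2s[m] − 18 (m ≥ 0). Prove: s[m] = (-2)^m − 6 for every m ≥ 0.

Base case: s[0] = -5, and (-2)^0 − 6 = 1 − 6 = -5.
Assume s[r] = (-2)^r − 6 for some r ≥ 0.
Then s[r+1] = -2s[r] − 18 = -2·((-2)^r − 6) − 18 = -2·(-2)^r + 12 − 18 = (-2)^{r+1} − 6.
So the formula holds for r+1, and by induction s[m] = (-2)^m − 6 for all m ≥ 0.

s[m] = (-2)^m − 6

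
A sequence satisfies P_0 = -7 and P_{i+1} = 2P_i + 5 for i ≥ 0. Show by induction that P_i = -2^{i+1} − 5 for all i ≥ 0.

Base case: P_0 = -7, and -2^{0+1} − 5 = -2 − 5 = -7.
Assume P_j = -2^{j+1} − 5 for some j ≥ 0.
Then P_{j+1} = 2P_j + 5 = 2·(-2^{j+1} − 5) + 5 = -2^{j+2} − 10 + 5 = -2^{j+2} − 5.
Hence P_i = -2^{i+1} − 5 for every i ≥ 0, by induction.

P_i = -2^{i+1} − 5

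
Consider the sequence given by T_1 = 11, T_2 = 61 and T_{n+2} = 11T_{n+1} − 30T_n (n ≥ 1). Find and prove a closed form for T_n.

Claim: T_n = 5^n + 6^n.

Base cases: T_1 = 11 and 5^1 + 6^1 = 11; T_2 = 61 and 5^2 + 6^2 = 61.
Assume T_j = 5^j + 6^j for all 1 ≤ j ≤ m, where m ≥ 2.
Then T_{m+1} = 11T_m − 30T_{m−1} = 11·(5^m + 6^m) − 30·(5^{m−1} + 6^{m−1}) = (11·5 − 30)5^{m−1} + (11·6 − 30)6^{m−1} = 25·5^{m−1} + 36·6^{m−1} = 5^{m+1} + 6^{m+1}.
By strong induction, T_n = 5^n + 6^n for all n ≥ 1.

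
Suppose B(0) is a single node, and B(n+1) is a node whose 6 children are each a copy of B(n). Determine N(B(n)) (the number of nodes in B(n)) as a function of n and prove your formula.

Claim: N(B(n)) = (6^{n+1} − 1)/5.

Base case: N(B(0)) = 1, and (6^{0+1} − 1)/5 = 1.
Assume N(B(r)) = (6^{r+1} − 1)/5.
Then N(B(r+1)) = 1 + 6N(B(r)) = 1 + 6·(6^{r+1} − 1)/5 = 1 + (6^{r+2} − 6)/5 = (5 + 6^{r+2} − 6)/5 = (6^{r+2} − 1)/5.
Hence N(B(n)) = (6^{n+1} − 1)/5 for every n ≥ 0, by induction.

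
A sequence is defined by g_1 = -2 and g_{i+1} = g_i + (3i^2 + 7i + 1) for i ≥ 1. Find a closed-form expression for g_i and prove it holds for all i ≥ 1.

Claim: g_i = i^3 + 2i^2 − 2i − 3.

Base case: g_1 = -2, and 1^3 + 2·1^2 − 2·1 − 3 = -2.
Assume g_k = k^3 + 2k^2 − 2k − 3.
Then g_{k+1} = g_k + (3k^2 + 7k + 1) = (k^3 + 2k^2 − 2k − 3) + (3k^2 + 7k + 1) = k^3 + 5k^2 + 5k − 2,
and (k+1)^3 + 2·(k+1)^2 − 2·(k+1) − 3 = k^3 + 5k^2 + 5k − 2.
By induction, g_i = i^3 + 2i^2 − 2i − 3 for all i ≥ 1.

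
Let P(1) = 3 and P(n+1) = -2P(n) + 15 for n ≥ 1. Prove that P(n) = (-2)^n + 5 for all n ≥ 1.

Base case: P(1) = 3, and (-2)^1 + 5 = -2 + 5 = 3.
Assume P(m) = (-2)^m + 5 for some m ≥ 1.
Then P(m+1) = -2P(m) + 15 = -2·((-2)^m + 5) + 15 = -2·(-2)^m − 10 + 15 = (-2)^{m+1} + 5.
So the formula holds for m+1, and by induction P(n) = (-2)^n + 5 for all n ≥ 1.

P(n) = (-2)^n + 5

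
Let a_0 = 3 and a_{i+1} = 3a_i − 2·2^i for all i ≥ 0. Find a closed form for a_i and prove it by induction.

Claim: a_i = 3^i + 2·2^i.

Base case: a_0 = 3, and 3^0 + 2·2^0 = 1 + 2 = 3.
Assume a_j = 3^j + 2·2^j for some j ≥ 0.
Then a_{j+1} = 3a_j − 2·2^j = 3·(3^j + 2·2^j) − 2·2^j = 3^{j+1} + 6·2^j − 2·2^j = 3^{j+1} + 4·2^j = 3^{j+1} + 2·2^{j+1}.
So the formula holds for j+1, and by induction a_i = 3^i + 2·2^i for all i ≥ 0.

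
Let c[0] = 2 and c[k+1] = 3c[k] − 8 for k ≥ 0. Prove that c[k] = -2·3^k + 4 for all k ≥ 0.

Base case: c[0] = 2, and -2·3^0 + 4 = -2 + 4 = 2.
Assume c[m] = -2·3^m + 4 for some m ≥ 0.
Then c[m+1] = 3c[m] − 8 = 3·(-2·3^m + 4) − 8 = -6·3^m + 12 − 8 = -2·3^{m+1} + 4.
This completes the inductive step, so c[k] = -2·3^k + 4 for all k ≥ 0.

c[k] = -2·3^k + 4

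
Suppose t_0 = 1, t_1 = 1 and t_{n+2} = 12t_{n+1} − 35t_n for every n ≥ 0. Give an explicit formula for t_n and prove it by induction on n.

Claim: t_n = 3·5^n − 2·7^n.

Base cases: t_0 = 1 and 3·5^0 − 2·7^0 = 1; t_1 = 1 and 3·5^1 − 2·7^1 = 1.
Assume t_i = 3·5^i − 2·7^i for all 0 ≤ i ≤ j, where j ≥ 1.
Then t_{j+1} = 12t_j − 35t_{j−1} = 12·(3·5^j − 2·7^j) − 35·(3·5^{j−1} − 2·7^{j−1}) = 3·(12·5 − 35)5^{j−1} − 2·(12·7 − 35)7^{j−1} = 75·5^{j−1} − 98·7^{j−1} = 3·5^{j+1} − 2·7^{j+1}.
This completes the inductive step, so t_n = 3·5^n − 2·7^n for all n ≥ 0.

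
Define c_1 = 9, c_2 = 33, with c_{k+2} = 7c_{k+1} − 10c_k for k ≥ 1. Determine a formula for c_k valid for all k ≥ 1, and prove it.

Claim: c_k = 5^k + 2·2^k.

Base cases: c_1 = 9 and 5^1 + 2·2^1 = 9; c_2 = 33 and 5^2 + 2·2^2 = 33.
Assume c_i = 5^i + 2·2^i for all 1 ≤ i ≤ j, where j ≥ 2.
Then c_{j+1} = 7c_j − 10c_{j−1} = 7·(5^j + 2·2^j) − 10·(5^{j−1} + 2·2^{j−1}) = (7·5 − 10)5^{j−1} + 2·(7·2 − 10)2^{j−1} = 25·5^{j−1} + 8·2^{j−1} = 5^{j+1} + 2·2^{j+1}.
So the formula holds for j+1, and by strong induction c_k = 5^k + 2·2^k for all k ≥ 1.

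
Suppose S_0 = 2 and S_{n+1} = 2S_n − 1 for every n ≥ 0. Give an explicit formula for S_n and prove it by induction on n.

Claim: S_n = 2^n + 1.

Base case: S_0 = 2, and 2^0 + 1 = 1 + 1 = 2.
Assume S_m = 2^m + 1 for some m ≥ 0.
Then S_{m+1} = 2S_m − 1 = 2·(2^m + 1) − 1 = 2^{m+1} + 2 − 1 = 2^{m+1} + 1.
So the formula holds for m+1, and by induction S_n = 2^n + 1 for all n ≥ 0.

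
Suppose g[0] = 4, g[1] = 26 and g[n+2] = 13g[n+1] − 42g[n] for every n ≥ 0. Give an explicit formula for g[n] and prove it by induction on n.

Claim: g[n] = 2·6^n + 2·7^n.

Base cases: g[0] = 4 and 2·6^0 + 2·7^0 = 4; g[1] = 26 and 2·6^1 + 2·7^1 = 26.
Assume g[j] = 2·6^j + 2·7^j for all 0 ≤ j ≤ r, where r ≥ 1.
Then g[r+1] = 13g[r] − 42g[r−1] = 13·(2·6^r + 2·7^r) − 42·(2·6^{r−1} + 2·7^{r−1}) = 2·(13·6 − 42)6^{r−1} + 2·(13·7 − 42)7^{r−1} = 72·6^{r−1} + 98·7^{r−1} = 2·6^{r+1} + 2·7^{r+1}.
Hence g[n] = 2·6^n + 2·7^n for every n ≥ 0, by strong induction.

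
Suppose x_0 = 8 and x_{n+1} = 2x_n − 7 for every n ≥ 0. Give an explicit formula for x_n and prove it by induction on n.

Claim: x_n = 2^n + 7.

Base case: x_0 = 8, and 2^0 + 7 = 1 + 7 = 8.
Assume x_r = 2^r + 7 for some r ≥ 0.
Then x_{r+1} = 2x_r − 7 = 2·(2^r + 7) − 7 = 2^{r+1} + 14 − 7 = 2^{r+1} + 7.
This completes the inductive step, so x_n = 2^n + 7 for all n ≥ 0.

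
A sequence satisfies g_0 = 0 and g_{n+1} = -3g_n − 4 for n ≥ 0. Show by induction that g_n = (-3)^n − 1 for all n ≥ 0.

Base case: g_0 = 0, and (-3)^0 − 1 = 1 − 1 = 0.
Assume g_j = (-3)^j − 1 for some j ≥ 0.
Then g_{j+1} = -3g_j − 4 = -3·((-3)^j − 1) − 4 = -3·(-3)^j + 3 − 4 = (-3)^{j+1} − 1.
So the formula holds for j+1, and by induction g_n = (-3)^n − 1 for all n ≥ 0.

g_n = (-3)^n − 1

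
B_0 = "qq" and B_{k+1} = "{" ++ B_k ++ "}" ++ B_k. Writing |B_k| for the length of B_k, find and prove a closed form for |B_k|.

Claim: |B_k| = 2^{k+2} − 2.

Base case: |B_0| = 2, and 2^{0+2} − 2 = 2.
Assume |B_j| = 2^{j+2} − 2.
Then |B_{j+1}| = 1 + |B_j| + 1 + |B_j| = 2|B_j| + 2 = 2(2^{j+2} − 2) + 2 = 2^{j+3} − 4 + 2 = 2^{j+3} − 2.
By induction, |B_k| = 2^{k+2} − 2 for all k ≥ 0.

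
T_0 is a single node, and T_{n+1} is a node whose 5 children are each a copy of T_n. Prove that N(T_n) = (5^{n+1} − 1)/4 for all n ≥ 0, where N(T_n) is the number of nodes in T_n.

Base case: N(T_0) = 1, and (5^{0+1} − 1)/4 = 1.
Assume N(T_j) = (5^{j+1} − 1)/4.
Then N(T_{j+1}) = 1 + 5N(T_j) = 1 + 5·(5^{j+1} − 1)/4 = 1 + (5^{j+2} − 5)/4 = (4 + 5^{j+2} − 5)/4 = (5^{j+2} − 1)/4.
Hence N(T_n) = (5^{n+1} − 1)/4 for every n ≥ 0, by induction.

N(T_n) = (5^{n+1} − 1)/4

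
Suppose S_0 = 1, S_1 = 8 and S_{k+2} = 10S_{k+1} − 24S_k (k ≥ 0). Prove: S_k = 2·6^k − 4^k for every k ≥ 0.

Base cases: S_0 = 1 and 2·6^0 − 4^0 = 1; S_1 = 8 and 2·6^1 − 4^1 = 8.
Assume S_i = 2·6^i − 4^i for all 0 ≤ i ≤ j, where j ≥ 1.
Then S_{j+1} = 10S_j − 24S_{j−1} = 10·(2·6^j − 4^j) − 24·(2·6^{j−1} − 4^{j−1}) = 2·(10·6 − 24)6^{j−1} − (10·4 − 24)4^{j−1} = 72·6^{j−1} − 16·4^{j−1} = 2·6^{j+1} − 4^{j+1}.
Hence S_k = 2·6^k − 4^k for every k ≥ 0, by strong induction.

S_k = 2·6^k − 4^k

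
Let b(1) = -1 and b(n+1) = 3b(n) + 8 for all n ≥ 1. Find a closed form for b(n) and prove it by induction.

Claim: b(n) = 3^n − 4.

Base case: b(1) = -1, and 3^1 − 4 = 3 − 4 = -1.
Assume b(k) = 3^k − 4 for some k ≥ 1.
Then b(k+1) = 3b(k) + 8 = 3·(3^k − 4) + 8 = 3^{k+1} − 12 + 8 = 3^{k+1} − 4.
This completes the inductive step, so b(n) = 3^n − 4 for all n ≥ 1.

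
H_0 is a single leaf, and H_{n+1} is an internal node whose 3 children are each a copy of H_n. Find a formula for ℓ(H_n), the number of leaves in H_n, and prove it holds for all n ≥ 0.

Claim: ℓ(H_n) = 3^n.

Base case: ℓ(H_0) = 1, and 3^0 = 1.
Assume ℓ(H_r) = 3^r.
Then ℓ(H_{r+1}) = 3·ℓ(H_r) = 3·3^r = 3^{r+1}.
This completes the inductive step, so ℓ(H_n) = 3^n for all n ≥ 0.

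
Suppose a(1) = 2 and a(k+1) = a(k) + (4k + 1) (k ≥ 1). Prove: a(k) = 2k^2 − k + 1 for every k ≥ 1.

Base case: a(1) = 2, and 2·1^2 − 1 + 1 = 2.
Assume a(m) = 2m^2 − m + 1.
Then a(m+1) = a(m) + (4m + 1) = (2m^2 − m + 1) + (4m + 1) = 2m^2 + 3m + 2,
and 2·(m+1)^2 − (m+1) + 1 = 2m^2 + 3m + 2.
This completes the inductive step, so a(k) = 2k^2 − k + 1 for all k ≥ 1.

a(k) = 2k^2 − k + 1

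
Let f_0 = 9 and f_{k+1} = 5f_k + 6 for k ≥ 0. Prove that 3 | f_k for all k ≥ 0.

Base case: f_0 = 9 = 3·3, so 3 | f_0.
Assume 3 | f_r, so f_r = 3t for some integer t.
Then f_{r+1} = 5f_r + 6 = 5·(3t) + 6 = 3(5t + 2), so 3 | f_{r+1}.
So the property holds for r+1, and by induction 3 | f_k for all k ≥ 0.

3 | f_k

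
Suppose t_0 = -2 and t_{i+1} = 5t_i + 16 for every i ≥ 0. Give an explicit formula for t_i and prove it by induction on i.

Claim: t_i = 2·5^i − 4.

Base case: t_0 = -2, and 2·5^0 − 4 = 2 − 4 = -2.
Assume t_k = 2·5^k − 4 for some k ≥ 0.
Then t_{k+1} = 5t_k + 16 = 5·(2·5^k − 4) + 16 = 10·5^k − 20 + 16 = 2·5^{k+1} − 4.
So the formula holds for k+1, and by induction t_i = 2·5^i − 4 for all i ≥ 0.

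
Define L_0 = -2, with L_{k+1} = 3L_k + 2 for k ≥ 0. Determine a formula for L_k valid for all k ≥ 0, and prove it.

Claim: L_k = -3^k − 1.

Base case: L_0 = -2, and -3^0 − 1 = -1 − 1 = -2.
Assume L_j = -3^j − 1 for some j ≥ 0.
Then L_{j+1} = 3L_j + 2 = 3·(-3^j − 1) + 2 = -3^{j+1} − 3 + 2 = -3^{j+1} − 1.
So the formula holds for j+1, and by induction L_k = -3^k − 1 for all k ≥ 0.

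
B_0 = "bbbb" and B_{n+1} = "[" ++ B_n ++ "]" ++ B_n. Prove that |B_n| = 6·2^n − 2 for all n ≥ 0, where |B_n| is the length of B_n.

Base case: |B_0| = 4, and 6·2^0 − 2 = 4.
Assume |B_k| = 6·2^k − 2.
Then |B_{k+1}| = 1 + |B_k| + 1 + |B_k| = 2|B_k| + 2 = 2(6·2^k − 2) + 2 = 6·2^{k+1} − 4 + 2 = 6·2^{k+1} − 2.
This completes the inductive step, so |B_n| = 6·2^n − 2 for all n ≥ 0.

|B_n| = 6·2^n − 2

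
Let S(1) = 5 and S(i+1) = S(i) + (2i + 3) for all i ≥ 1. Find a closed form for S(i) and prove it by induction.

Claim: S(i) = i^2 + 2i + 2.

Base case: S(1) = 5, and 1^2 + 2·1 + 2 = 5.
Assume S(m) = m^2 + 2m + 2.
Then S(m+1) = S(m) + (2m + 3) = (m^2 + 2m + 2) + (2m + 3) = m^2 + 4m + 5,
and (m+1)^2 + 2·(m+1) + 2 = m^2 + 4m + 5.
This completes the inductive step, so S(i) = i^2 + 2i + 2 for all i ≥ 1.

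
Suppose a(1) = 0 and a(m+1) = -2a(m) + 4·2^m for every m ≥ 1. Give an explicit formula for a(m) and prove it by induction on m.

Claim: a(m) = (-2)^m + 2^m.

Base case: a(1) = 0, and (-2)^1 + 2^1 = -2 + 2 = 0.
Assume a(r) = (-2)^r + 2^r for some r ≥ 1.
Then a(r+1) = -2a(r) + 4·2^r = -2·((-2)^r + 2^r) + 4·2^r = (-2)^{r+1} − 2·2^r + 4·2^r = (-2)^{r+1} + 2·2^r = (-2)^{r+1} + 2^{r+1}.
This completes the inductive step, so a(m) = (-2)^m + 2^m for all m ≥ 1.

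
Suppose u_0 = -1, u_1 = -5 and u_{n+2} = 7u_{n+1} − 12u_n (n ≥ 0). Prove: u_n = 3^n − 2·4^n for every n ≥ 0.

Base cases: u_0 = -1 and 3^0 − 2·4^0 = -1; u_1 = -5 and 3^1 − 2·4^1 = -5.
Assume u_j = 3^j − 2·4^j for all 0 ≤ j ≤ k, where k ≥ 1.
Then u_{k+1} = 7u_k − 12u_{k−1} = 7·(3^k − 2·4^k) − 12·(3^{k−1} − 2·4^{k−1}) = (7·3 − 12)3^{k−1} − 2·(7·4 − 12)4^{k−1} = 9·3^{k−1} − 32·4^{k−1} = 3^{k+1} − 2·4^{k+1}.
So the formula holds for k+1, and by strong induction u_n = 3^n − 2·4^n for all n ≥ 0.

u_n = 3^n − 2·4^n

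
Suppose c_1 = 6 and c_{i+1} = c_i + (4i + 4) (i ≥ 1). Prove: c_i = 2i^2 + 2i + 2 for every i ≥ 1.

Base case: c_1 = 6, and 2·1^2 + 2·1 + 2 = 6.
Assume c_j = 2j^2 + 2j + 2.
Then c_{j+1} = c_j + (4j + 4) = (2j^2 + 2j + 2) + (4j + 4) = 2j^2 + 6j + 6,
and 2·(j+1)^2 + 2·(j+1) + 2 = 2j^2 + 6j + 6.
Hence c_i = 2i^2 + 2i + 2 for every i ≥ 1, by induction.

c_i = 2i^2 + 2i + 2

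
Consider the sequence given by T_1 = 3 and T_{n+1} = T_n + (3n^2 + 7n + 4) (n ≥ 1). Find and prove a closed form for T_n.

Claim: T_n = n^3 + 2n^2 + n − 1.

Base case: T_1 = 3, and 1^3 + 2·1^2 + 1 − 1 = 3.
Assume T_j = j^3 + 2j^2 + j − 1.
Then T_{j+1} = T_j + (3j^2 + 7j + 4) = (j^3 + 2j^2 + j − 1) + (3j^2 + 7j + 4) = j^3 + 5j^2 + 8j + 3,
and (j+1)^3 + 2·(j+1)^2 + (j+1) − 1 = j^3 + 5j^2 + 8j + 3.
Hence T_n = n^3 + 2n^2 + n − 1 for every n ≥ 1, by induction.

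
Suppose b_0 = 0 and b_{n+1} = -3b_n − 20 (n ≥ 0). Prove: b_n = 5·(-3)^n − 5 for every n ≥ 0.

Base case: b_0 = 0, and 5·(-3)^0 − 5 = 5 − 5 = 0.
Assume b_m = 5·(-3)^m − 5 for some m ≥ 0.
Then b_{m+1} = -3b_m − 20 = -3·(5·(-3)^m − 5) − 20 = -15·(-3)^m + 15 − 20 = 5·(-3)^{m+1} − 5.
So the formula holds for m+1, and by induction b_n = 5·(-3)^n − 5 for all n ≥ 0.

b_n = 5·(-3)^n − 5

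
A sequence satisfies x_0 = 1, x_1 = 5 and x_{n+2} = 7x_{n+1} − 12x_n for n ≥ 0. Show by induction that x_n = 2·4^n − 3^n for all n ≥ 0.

Base cases: x_0 = 1 and 2·4^0 − 3^0 = 1; x_1 = 5 and 2·4^1 − 3^1 = 5.
Assume x_j = 2·4^j − 3^j for all 0 ≤ j ≤ k, where k ≥ 1.
Then x_{k+1} = 7x_k − 12x_{k−1} = 7·(2·4^k − 3^k) − 12·(2·4^{k−1} − 3^{k−1}) = 2·(7·4 − 12)4^{k−1} − (7·3 − 12)3^{k−1} = 32·4^{k−1} − 9·3^{k−1} = 2·4^{k+1} − 3^{k+1}.
This completes the inductive step, so x_n = 2·4^n − 3^n for all n ≥ 0.

x_n = 2·4^n − 3^n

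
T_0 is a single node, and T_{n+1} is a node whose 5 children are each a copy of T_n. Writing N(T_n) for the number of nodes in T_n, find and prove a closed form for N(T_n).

Claim: N(T_n) = (5^{n+1} − 1)/4.

Base case: N(T_0) = 1, and (5^{0+1} − 1)/4 = 1.
Assume N(T_k) = (5^{k+1} − 1)/4.
Then N(T_{k+1}) = 1 + 5N(T_k) = 1 + 5·(5^{k+1} − 1)/4 = 1 + (5^{k+2} − 5)/4 = (4 + 5^{k+2} − 5)/4 = (5^{k+2} − 1)/4.
So the formula holds for k+1, and by induction N(T_n) = (5^{n+1} − 1)/4 for all n ≥ 0.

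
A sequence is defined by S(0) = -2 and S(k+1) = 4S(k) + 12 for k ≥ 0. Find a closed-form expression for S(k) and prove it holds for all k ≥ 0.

Claim: S(k) = 2·4^k − 4.

Base case: S(0) = -2, and 2·4^0 − 4 = 2 − 4 = -2.
Assume S(j) = 2·4^j − 4 for some j ≥ 0.
Then S(j+1) = 4S(j) + 12 = 4·(2·4^j − 4) + 12 = 8·4^j − 16 + 12 = 2·4^{j+1} − 4.
This completes the inductive step, so S(k) = 2·4^k − 4 for all k ≥ 0.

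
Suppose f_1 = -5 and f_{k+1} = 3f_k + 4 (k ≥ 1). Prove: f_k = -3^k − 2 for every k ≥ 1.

Base case: f_1 = -5, and -3^1 − 2 = -3 − 2 = -5.
Assume f_j = -3^j − 2 for some j ≥ 1.
Then f_{j+1} = 3f_j + 4 = 3·(-3^j − 2) + 4 = -3^{j+1} − 6 + 4 = -3^{j+1} − 2.
So the formula holds for j+1, and by induction f_k = -3^k − 2 for all k ≥ 1.

f_k = -3^k − 2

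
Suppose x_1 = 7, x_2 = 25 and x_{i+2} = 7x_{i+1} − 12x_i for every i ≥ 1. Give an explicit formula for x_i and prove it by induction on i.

Claim: x_i = 3^i + 4^i.

Base cases: x_1 = 7 and 3^1 + 4^1 = 7; x_2 = 25 and 3^2 + 4^2 = 25.
Assume x_j = 3^j + 4^j for all 1 ≤ j ≤ m, where m ≥ 2.
Then x_{m+1} = 7x_m − 12x_{m−1} = 7·(3^m + 4^m) − 12·(3^{m−1} + 4^{m−1}) = (7·3 − 12)3^{m−1} + (7·4 − 12)4^{m−1} = 9·3^{m−1} + 16·4^{m−1} = 3^{m+1} + 4^{m+1}.
Hence x_i = 3^i + 4^i for every i ≥ 1, by strong induction.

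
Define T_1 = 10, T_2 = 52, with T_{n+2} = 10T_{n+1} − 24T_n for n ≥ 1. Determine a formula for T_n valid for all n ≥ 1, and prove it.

Claim: T_n = 6^n + 4^n.

Base cases: T_1 = 10 and 6^1 + 4^1 = 10; T_2 = 52 and 6^2 + 4^2 = 52.
Assume T_i = 6^i + 4^i for all 1 ≤ i ≤ j, where j ≥ 2.
Then T_{j+1} = 10T_j − 24T_{j−1} = 10·(6^j + 4^j) − 24·(6^{j−1} + 4^{j−1}) = (10·6 − 24)6^{j−1} + (10·4 − 24)4^{j−1} = 36·6^{j−1} + 16·4^{j−1} = 6^{j+1} + 4^{j+1}.
So the formula holds for j+1, and by strong induction T_n = 6^n + 4^n for all n ≥ 1.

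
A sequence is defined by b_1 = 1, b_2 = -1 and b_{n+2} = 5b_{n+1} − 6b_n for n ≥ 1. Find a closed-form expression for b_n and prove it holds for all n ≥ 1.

Claim: b_n = 2·2^n − 3^n.

Base cases: b_1 = 1 and 2·2^1 − 3^1 = 1; b_2 = -1 and 2·2^2 − 3^2 = -1.
Assume b_j = 2·2^j − 3^j for all 1 ≤ j ≤ m, where m ≥ 2.
Then b_{m+1} = 5b_m − 6b_{m−1} = 5·(2·2^m − 3^m) − 6·(2·2^{m−1} − 3^{m−1}) = 2·(5·2 − 6)2^{m−1} − (5·3 − 6)3^{m−1} = 8·2^{m−1} − 9·3^{m−1} = 2·2^{m+1} − 3^{m+1}.
This completes the inductive step, so b_n = 2·2^n − 3^n for all n ≥ 1.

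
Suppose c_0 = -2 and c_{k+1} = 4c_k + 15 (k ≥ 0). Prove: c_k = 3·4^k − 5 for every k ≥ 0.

Base case: c_0 = -2, and 3·4^0 − 5 = 3 − 5 = -2.
Assume c_r = 3·4^r − 5 for some r ≥ 0.
Then c_{r+1} = 4c_r + 15 = 4·(3·4^r − 5) + 15 = 12·4^r − 20 + 15 = 3·4^{r+1} − 5.
This completes the inductive step, so c_k = 3·4^k − 5 for all k ≥ 0.

c_k = 3·4^k − 5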